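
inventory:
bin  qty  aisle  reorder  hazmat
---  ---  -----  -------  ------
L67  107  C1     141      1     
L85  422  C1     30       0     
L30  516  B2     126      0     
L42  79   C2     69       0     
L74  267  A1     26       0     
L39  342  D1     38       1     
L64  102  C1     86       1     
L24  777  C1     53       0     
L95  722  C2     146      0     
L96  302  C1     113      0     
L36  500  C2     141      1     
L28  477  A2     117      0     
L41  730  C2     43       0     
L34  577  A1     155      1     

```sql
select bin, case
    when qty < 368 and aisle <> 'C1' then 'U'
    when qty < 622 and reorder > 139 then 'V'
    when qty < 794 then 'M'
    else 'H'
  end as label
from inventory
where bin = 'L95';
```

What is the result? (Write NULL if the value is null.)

M

bin = L95: qty=722, aisle=C2, reorder=146, hazmat=0.
qty < 368 and aisle <> 'C1' → false
qty < 622 and reorder > 139 → false
qty < 794 → true → M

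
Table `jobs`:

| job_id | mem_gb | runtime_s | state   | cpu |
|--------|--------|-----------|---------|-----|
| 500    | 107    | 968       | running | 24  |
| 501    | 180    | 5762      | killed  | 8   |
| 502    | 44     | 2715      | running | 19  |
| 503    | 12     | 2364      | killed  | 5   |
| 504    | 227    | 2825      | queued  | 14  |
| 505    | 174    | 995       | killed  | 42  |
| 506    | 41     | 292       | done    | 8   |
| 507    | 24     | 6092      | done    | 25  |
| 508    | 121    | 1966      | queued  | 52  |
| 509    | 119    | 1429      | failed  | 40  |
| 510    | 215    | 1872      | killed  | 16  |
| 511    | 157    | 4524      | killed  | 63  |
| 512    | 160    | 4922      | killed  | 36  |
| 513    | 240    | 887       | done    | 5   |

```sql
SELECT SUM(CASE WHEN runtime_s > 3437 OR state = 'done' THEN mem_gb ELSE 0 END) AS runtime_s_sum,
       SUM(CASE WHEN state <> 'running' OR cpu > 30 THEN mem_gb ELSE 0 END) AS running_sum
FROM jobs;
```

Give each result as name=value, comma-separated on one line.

runtime_s_sum=802, running_sum=1670

[runtime_s_sum: runtime_s > 3437 OR state = 'done']
job_id=500: ✗
job_id=501: ✓ → 180
job_id=502: ✗
job_id=503: ✗
job_id=504: ✗
job_id=505: ✗
job_id=506: ✓ → 41
job_id=507: ✓ → 24
job_id=508: ✗
job_id=509: ✗
job_id=510: ✗
job_id=511: ✓ → 157
job_id=512: ✓ → 160
job_id=513: ✓ → 240
runtime_s_sum = 180 + 41 + 24 + 157 + 160 + 240 = 802
—
[running_sum: state <> 'running' OR cpu > 30]
job_id=500: ✗
job_id=501: ✓ → 180
job_id=502: ✗
job_id=503: ✓ → 12
job_id=504: ✓ → 227
job_id=505: ✓ → 174
job_id=506: ✓ → 41
job_id=507: ✓ → 24
job_id=508: ✓ → 121
job_id=509: ✓ → 119
job_id=510: ✓ → 215
job_id=511: ✓ → 157
job_id=512: ✓ → 160
job_id=513: ✓ → 240
running_sum = 180 + 12 + 227 + 174 + 41 + 24 + 121 + 119 + 215 + 157 + 160 + 240 = 1670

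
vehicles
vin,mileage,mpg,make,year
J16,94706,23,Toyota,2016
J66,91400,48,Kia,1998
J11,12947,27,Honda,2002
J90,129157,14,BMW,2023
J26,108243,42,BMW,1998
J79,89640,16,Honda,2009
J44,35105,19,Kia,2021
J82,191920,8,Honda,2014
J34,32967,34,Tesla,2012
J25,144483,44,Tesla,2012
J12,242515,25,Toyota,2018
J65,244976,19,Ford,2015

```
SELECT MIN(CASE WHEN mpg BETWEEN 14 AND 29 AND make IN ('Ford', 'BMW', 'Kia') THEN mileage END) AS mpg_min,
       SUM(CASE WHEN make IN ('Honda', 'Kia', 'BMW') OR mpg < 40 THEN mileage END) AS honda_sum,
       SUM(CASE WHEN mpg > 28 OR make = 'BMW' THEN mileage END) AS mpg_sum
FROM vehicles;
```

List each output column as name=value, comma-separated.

mpg_min=35105, honda_sum=1273576, mpg_sum=506250

[mpg_min: mpg BETWEEN 14 AND 29 AND make IN ('Ford', 'BMW', 'Kia')]
vin=J16: ✗
vin=J66: ✗
vin=J11: ✗
vin=J90: ✓ → 129157
vin=J26: ✗
vin=J79: ✗
vin=J44: ✓ → 35105
vin=J82: ✗
vin=J34: ✗
vin=J25: ✗
vin=J12: ✗
vin=J65: ✓ → 244976
mpg_min = MIN(129157, 35105, 244976) = 35105
—
[honda_sum: make IN ('Honda', 'Kia', 'BMW') OR mpg < 40]
vin=J16: ✓ → 94706
vin=J66: ✓ → 91400
vin=J11: ✓ → 12947
vin=J90: ✓ → 129157
vin=J26: ✓ → 108243
vin=J79: ✓ → 89640
vin=J44: ✓ → 35105
vin=J82: ✓ → 191920
vin=J34: ✓ → 32967
vin=J25: ✗
vin=J12: ✓ → 242515
vin=J65: ✓ → 244976
honda_sum = 94706 + 91400 + 12947 + 129157 + 108243 + 89640 + 35105 + 191920 + 32967 + 242515 + 244976 = 1273576
—
[mpg_sum: mpg > 28 OR make = 'BMW']
vin=J16: ✗
vin=J66: ✓ → 91400
vin=J11: ✗
vin=J90: ✓ → 129157
vin=J26: ✓ → 108243
vin=J79: ✗
vin=J44: ✗
vin=J82: ✗
vin=J34: ✓ → 32967
vin=J25: ✓ → 144483
vin=J12: ✗
vin=J65: ✗
mpg_sum = 91400 + 129157 + 108243 + 32967 + 144483 = 506250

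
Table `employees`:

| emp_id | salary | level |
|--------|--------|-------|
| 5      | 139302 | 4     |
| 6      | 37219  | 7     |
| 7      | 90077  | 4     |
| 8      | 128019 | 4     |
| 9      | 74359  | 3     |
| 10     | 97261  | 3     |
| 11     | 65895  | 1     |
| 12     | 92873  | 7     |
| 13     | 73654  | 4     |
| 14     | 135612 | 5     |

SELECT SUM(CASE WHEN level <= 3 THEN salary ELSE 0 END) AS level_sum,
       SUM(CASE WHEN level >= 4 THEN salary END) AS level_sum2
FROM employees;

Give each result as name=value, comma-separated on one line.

level_sum=237515, level_sum2=696756

[level_sum: level <= 3]
emp_id=5: ✗
emp_id=6: ✗
emp_id=7: ✗
emp_id=8: ✗
emp_id=9: ✓ → 74359
emp_id=10: ✓ → 97261
emp_id=11: ✓ → 65895
emp_id=12: ✗
emp_id=13: ✗
emp_id=14: ✗
level_sum = 74359 + 97261 + 65895 = 237515
—
[level_sum2: level >= 4]
emp_id=5: ✓ → 139302
emp_id=6: ✓ → 37219
emp_id=7: ✓ → 90077
emp_id=8: ✓ → 128019
emp_id=9: ✗
emp_id=10: ✗
emp_id=11: ✗
emp_id=12: ✓ → 92873
emp_id=13: ✓ → 73654
emp_id=14: ✓ → 135612
level_sum2 = 139302 + 37219 + 90077 + 128019 + 92873 + 73654 + 135612 = 696756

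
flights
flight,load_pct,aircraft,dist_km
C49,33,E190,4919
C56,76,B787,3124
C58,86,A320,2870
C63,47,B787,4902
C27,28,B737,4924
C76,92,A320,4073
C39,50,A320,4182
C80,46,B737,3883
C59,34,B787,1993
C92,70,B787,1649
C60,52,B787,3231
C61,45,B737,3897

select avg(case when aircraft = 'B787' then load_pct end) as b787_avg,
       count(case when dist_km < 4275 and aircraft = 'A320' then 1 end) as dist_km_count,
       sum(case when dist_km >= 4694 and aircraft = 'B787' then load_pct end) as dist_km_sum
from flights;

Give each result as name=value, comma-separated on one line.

[b787_avg: aircraft = 'B787']
flight=C49: ✗
flight=C56: ✓ → 76
flight=C58: ✗
flight=C63: ✓ → 47
flight=C27: ✗
flight=C76: ✗
flight=C39: ✗
flight=C80: ✗
flight=C59: ✓ → 34
flight=C92: ✓ → 70
flight=C60: ✓ → 52
flight=C61: ✗
b787_avg = (76 + 47 + 34 + 70 + 52) / 5 = 55.8
—
[dist_km_count: dist_km < 4275 and aircraft = 'A320']
flight=C49: ✗
flight=C56: ✗
flight=C58: ✓ → 1
flight=C63: ✗
flight=C27: ✗
flight=C76: ✓ → 1
flight=C39: ✓ → 1
flight=C80: ✗
flight=C59: ✗
flight=C92: ✗
flight=C60: ✗
flight=C61: ✗
dist_km_count = COUNT(1, 1, 1) = 3
—
[dist_km_sum: dist_km >= 4694 and aircraft = 'B787']
flight=C49: ✗
flight=C56: ✗
flight=C58: ✗
flight=C63: ✓ → 47
flight=C27: ✗
flight=C76: ✗
flight=C39: ✗
flight=C80: ✗
flight=C59: ✗
flight=C92: ✗
flight=C60: ✗
flight=C61: ✗
dist_km_sum = 47

b787_avg=55.8, dist_km_count=3, dist_km_sum=47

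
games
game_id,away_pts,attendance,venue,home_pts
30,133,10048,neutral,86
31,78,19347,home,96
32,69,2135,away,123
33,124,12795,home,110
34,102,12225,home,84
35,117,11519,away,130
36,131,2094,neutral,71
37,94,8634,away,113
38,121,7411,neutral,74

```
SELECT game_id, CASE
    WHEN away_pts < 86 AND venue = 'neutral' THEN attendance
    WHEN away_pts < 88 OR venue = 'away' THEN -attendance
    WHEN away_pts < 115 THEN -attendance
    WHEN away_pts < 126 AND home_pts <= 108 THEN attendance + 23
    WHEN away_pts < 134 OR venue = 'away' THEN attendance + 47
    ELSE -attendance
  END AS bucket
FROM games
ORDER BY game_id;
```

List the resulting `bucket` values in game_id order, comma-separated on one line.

game_id=30: away_pts < 134 OR venue = 'away' → 10095
game_id=31: away_pts < 88 OR venue = 'away' → -19347
game_id=32: away_pts < 88 OR venue = 'away' → -2135
game_id=33: away_pts < 134 OR venue = 'away' → 12842
game_id=34: away_pts < 115 → -12225
game_id=35: away_pts < 88 OR venue = 'away' → -11519
game_id=36: away_pts < 134 OR venue = 'away' → 2141
game_id=37: away_pts < 88 OR venue = 'away' → -8634
game_id=38: away_pts < 126 AND home_pts <= 108 → 7434

10095, -19347, -2135, 12842, -12225, -11519, 2141, -8634, 7434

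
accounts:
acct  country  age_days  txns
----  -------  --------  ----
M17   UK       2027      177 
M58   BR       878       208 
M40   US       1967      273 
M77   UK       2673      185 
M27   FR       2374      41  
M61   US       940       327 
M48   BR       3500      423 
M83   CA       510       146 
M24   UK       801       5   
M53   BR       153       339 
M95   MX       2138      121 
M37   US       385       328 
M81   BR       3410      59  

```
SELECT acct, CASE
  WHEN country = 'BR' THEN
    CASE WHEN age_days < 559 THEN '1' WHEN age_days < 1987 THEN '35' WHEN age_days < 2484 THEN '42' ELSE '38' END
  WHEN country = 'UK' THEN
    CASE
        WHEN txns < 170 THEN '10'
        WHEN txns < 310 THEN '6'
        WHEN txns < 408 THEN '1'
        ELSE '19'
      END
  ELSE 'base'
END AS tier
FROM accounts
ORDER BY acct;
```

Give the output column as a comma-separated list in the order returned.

6, 10, base, base, base, 38, 1, 35, base, 6, 38, base, base

acct=M17: country='UK' → inner[txns < 310] → 6
acct=M24: country='UK' → inner[txns < 170] → 10
acct=M27: country='FR' → outer ELSE → base
acct=M37: country='US' → outer ELSE → base
acct=M40: country='US' → outer ELSE → base
acct=M48: country='BR' → inner[ELSE] → 38
acct=M53: country='BR' → inner[age_days < 559] → 1
acct=M58: country='BR' → inner[age_days < 1987] → 35
acct=M61: country='US' → outer ELSE → base
acct=M77: country='UK' → inner[txns < 310] → 6
acct=M81: country='BR' → inner[ELSE] → 38
acct=M83: country='CA' → outer ELSE → base
acct=M95: country='MX' → outer ELSE → base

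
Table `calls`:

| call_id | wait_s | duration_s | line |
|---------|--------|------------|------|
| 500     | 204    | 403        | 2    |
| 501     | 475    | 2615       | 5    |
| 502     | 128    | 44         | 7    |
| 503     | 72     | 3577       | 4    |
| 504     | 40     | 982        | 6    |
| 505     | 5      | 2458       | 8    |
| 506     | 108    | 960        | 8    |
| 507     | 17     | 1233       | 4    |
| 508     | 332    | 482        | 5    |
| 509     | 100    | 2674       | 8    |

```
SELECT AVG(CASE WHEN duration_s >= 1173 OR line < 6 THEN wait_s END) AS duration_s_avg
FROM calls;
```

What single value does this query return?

172.1428571429

call_id=500: ✓ → 204
call_id=501: ✓ → 475
call_id=502: ✗
call_id=503: ✓ → 72
call_id=504: ✗
call_id=505: ✓ → 5
call_id=506: ✗
call_id=507: ✓ → 17
call_id=508: ✓ → 332
call_id=509: ✓ → 100
duration_s_avg = (204 + 475 + 72 + 5 + 17 + 332 + 100) / 7 = 172.1428571429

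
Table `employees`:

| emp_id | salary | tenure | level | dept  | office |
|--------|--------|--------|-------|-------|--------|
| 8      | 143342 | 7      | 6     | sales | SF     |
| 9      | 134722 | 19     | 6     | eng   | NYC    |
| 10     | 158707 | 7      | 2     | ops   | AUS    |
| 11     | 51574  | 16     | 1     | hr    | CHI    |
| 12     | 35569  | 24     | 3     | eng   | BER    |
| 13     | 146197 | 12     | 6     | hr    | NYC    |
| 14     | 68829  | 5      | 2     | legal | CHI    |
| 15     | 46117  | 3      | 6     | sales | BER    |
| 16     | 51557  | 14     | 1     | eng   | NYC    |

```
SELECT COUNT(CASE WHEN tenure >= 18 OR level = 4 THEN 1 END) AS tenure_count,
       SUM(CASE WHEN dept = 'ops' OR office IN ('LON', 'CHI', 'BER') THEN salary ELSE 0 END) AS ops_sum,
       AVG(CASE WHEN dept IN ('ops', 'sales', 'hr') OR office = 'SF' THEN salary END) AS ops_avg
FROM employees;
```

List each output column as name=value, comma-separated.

[tenure_count: tenure >= 18 OR level = 4]
emp_id=8: ✗
emp_id=9: ✓ → 1
emp_id=10: ✗
emp_id=11: ✗
emp_id=12: ✓ → 1
emp_id=13: ✗
emp_id=14: ✗
emp_id=15: ✗
emp_id=16: ✗
tenure_count = COUNT(1, 1) = 2
—
[ops_sum: dept = 'ops' OR office IN ('LON', 'CHI', 'BER')]
emp_id=8: ✗
emp_id=9: ✗
emp_id=10: ✓ → 158707
emp_id=11: ✓ → 51574
emp_id=12: ✓ → 35569
emp_id=13: ✗
emp_id=14: ✓ → 68829
emp_id=15: ✓ → 46117
emp_id=16: ✗
ops_sum = 158707 + 51574 + 35569 + 68829 + 46117 = 360796
—
[ops_avg: dept IN ('ops', 'sales', 'hr') OR office = 'SF']
emp_id=8: ✓ → 143342
emp_id=9: ✗
emp_id=10: ✓ → 158707
emp_id=11: ✓ → 51574
emp_id=12: ✗
emp_id=13: ✓ → 146197
emp_id=14: ✗
emp_id=15: ✓ → 46117
emp_id=16: ✗
ops_avg = (143342 + 158707 + 51574 + 146197 + 46117) / 5 = 109187.4

tenure_count=2, ops_sum=360796, ops_avg=109187.4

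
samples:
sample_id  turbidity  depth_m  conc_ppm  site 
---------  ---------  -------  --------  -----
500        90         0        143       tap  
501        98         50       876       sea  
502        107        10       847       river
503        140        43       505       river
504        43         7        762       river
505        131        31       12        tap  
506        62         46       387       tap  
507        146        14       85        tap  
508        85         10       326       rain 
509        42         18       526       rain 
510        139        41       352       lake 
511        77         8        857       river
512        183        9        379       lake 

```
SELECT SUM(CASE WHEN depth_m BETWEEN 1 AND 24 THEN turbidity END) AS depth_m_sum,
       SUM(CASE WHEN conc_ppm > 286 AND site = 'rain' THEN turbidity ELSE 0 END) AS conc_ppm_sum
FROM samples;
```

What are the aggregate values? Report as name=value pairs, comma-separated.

depth_m_sum=683, conc_ppm_sum=127

[depth_m_sum: depth_m BETWEEN 1 AND 24]
sample_id=500: ✗
sample_id=501: ✗
sample_id=502: ✓ → 107
sample_id=503: ✗
sample_id=504: ✓ → 43
sample_id=505: ✗
sample_id=506: ✗
sample_id=507: ✓ → 146
sample_id=508: ✓ → 85
sample_id=509: ✓ → 42
sample_id=510: ✗
sample_id=511: ✓ → 77
sample_id=512: ✓ → 183
depth_m_sum = 107 + 43 + 146 + 85 + 42 + 77 + 183 = 683
—
[conc_ppm_sum: conc_ppm > 286 AND site = 'rain']
sample_id=500: ✗
sample_id=501: ✗
sample_id=502: ✗
sample_id=503: ✗
sample_id=504: ✗
sample_id=505: ✗
sample_id=506: ✗
sample_id=507: ✗
sample_id=508: ✓ → 85
sample_id=509: ✓ → 42
sample_id=510: ✗
sample_id=511: ✗
sample_id=512: ✗
conc_ppm_sum = 85 + 42 = 127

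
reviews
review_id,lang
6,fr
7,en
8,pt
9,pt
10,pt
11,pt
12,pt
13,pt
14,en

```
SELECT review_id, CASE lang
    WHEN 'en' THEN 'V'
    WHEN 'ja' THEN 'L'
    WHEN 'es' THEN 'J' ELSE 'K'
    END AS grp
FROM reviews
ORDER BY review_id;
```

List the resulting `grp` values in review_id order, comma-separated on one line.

review_id=6: ELSE → K
review_id=7: lang='en' → V
review_id=8: ELSE → K
review_id=9: ELSE → K
review_id=10: ELSE → K
review_id=11: ELSE → K
review_id=12: ELSE → K
review_id=13: ELSE → K
review_id=14: lang='en' → V

K, V, K, K, K, K, K, K, V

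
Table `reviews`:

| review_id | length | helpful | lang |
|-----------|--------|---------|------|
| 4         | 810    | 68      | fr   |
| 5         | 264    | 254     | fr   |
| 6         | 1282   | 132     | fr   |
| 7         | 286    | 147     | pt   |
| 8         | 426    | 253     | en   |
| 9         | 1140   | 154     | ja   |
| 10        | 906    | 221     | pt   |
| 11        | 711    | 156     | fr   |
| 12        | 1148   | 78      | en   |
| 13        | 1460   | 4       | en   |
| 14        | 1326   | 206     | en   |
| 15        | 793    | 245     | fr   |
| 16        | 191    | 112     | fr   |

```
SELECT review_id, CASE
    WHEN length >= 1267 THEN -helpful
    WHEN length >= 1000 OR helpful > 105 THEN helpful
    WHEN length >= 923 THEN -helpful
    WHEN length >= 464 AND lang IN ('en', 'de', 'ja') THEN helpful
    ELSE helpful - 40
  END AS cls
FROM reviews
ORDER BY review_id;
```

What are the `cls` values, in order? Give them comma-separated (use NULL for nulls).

review_id=4: ELSE → 28
review_id=5: length >= 1000 OR helpful > 105 → 254
review_id=6: length >= 1267 → -132
review_id=7: length >= 1000 OR helpful > 105 → 147
review_id=8: length >= 1000 OR helpful > 105 → 253
review_id=9: length >= 1000 OR helpful > 105 → 154
review_id=10: length >= 1000 OR helpful > 105 → 221
review_id=11: length >= 1000 OR helpful > 105 → 156
review_id=12: length >= 1000 OR helpful > 105 → 78
review_id=13: length >= 1267 → -4
review_id=14: length >= 1267 → -206
review_id=15: length >= 1000 OR helpful > 105 → 245
review_id=16: length >= 1000 OR helpful > 105 → 112

28, 254, -132, 147, 253, 154, 221, 156, 78, -4, -206, 245, 112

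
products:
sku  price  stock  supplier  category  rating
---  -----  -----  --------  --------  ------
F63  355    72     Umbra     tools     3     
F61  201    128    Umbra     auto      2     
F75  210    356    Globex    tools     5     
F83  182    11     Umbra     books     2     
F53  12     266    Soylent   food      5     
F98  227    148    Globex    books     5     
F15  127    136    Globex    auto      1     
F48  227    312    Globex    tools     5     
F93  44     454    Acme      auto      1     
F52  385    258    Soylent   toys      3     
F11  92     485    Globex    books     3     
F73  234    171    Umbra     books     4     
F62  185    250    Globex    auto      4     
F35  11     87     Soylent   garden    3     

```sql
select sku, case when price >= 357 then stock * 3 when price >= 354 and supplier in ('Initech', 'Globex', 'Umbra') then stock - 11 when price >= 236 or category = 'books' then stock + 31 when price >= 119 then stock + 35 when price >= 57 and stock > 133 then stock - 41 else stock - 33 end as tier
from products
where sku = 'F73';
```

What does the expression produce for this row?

202

sku = F73: price=234, stock=171, supplier=Umbra, category=books, rating=4.
price >= 357 → false
price >= 354 and supplier in ('Initech', 'Globex', 'Umbra') → false
price >= 236 or category = 'books' → true → 202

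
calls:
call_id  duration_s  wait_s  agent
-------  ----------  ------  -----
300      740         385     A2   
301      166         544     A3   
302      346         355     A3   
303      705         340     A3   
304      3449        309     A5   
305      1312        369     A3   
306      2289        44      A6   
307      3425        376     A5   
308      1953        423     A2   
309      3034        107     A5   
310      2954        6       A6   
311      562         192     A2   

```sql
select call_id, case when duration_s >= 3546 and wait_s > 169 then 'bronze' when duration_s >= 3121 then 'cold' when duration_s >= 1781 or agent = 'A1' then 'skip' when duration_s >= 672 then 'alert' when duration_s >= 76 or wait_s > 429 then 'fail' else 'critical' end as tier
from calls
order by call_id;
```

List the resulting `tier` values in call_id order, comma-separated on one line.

call_id=300: duration_s >= 672 → alert
call_id=301: duration_s >= 76 or wait_s > 429 → fail
call_id=302: duration_s >= 76 or wait_s > 429 → fail
call_id=303: duration_s >= 672 → alert
call_id=304: duration_s >= 3121 → cold
call_id=305: duration_s >= 672 → alert
call_id=306: duration_s >= 1781 or agent = 'A1' → skip
call_id=307: duration_s >= 3121 → cold
call_id=308: duration_s >= 1781 or agent = 'A1' → skip
call_id=309: duration_s >= 1781 or agent = 'A1' → skip
call_id=310: duration_s >= 1781 or agent = 'A1' → skip
call_id=311: duration_s >= 76 or wait_s > 429 → fail

alert, fail, fail, alert, cold, alert, skip, cold, skip, skip, skip, fail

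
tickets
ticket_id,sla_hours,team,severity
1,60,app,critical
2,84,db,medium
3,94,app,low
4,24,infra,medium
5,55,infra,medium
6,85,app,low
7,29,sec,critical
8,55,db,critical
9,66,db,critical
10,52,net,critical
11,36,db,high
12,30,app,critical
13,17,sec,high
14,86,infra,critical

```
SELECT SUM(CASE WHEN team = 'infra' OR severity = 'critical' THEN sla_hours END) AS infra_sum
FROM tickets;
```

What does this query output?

ticket_id=1: ✓ → 60
ticket_id=2: ✗
ticket_id=3: ✗
ticket_id=4: ✓ → 24
ticket_id=5: ✓ → 55
ticket_id=6: ✗
ticket_id=7: ✓ → 29
ticket_id=8: ✓ → 55
ticket_id=9: ✓ → 66
ticket_id=10: ✓ → 52
ticket_id=11: ✗
ticket_id=12: ✓ → 30
ticket_id=13: ✗
ticket_id=14: ✓ → 86
infra_sum = 60 + 24 + 55 + 29 + 55 + 66 + 52 + 30 + 86 = 457

457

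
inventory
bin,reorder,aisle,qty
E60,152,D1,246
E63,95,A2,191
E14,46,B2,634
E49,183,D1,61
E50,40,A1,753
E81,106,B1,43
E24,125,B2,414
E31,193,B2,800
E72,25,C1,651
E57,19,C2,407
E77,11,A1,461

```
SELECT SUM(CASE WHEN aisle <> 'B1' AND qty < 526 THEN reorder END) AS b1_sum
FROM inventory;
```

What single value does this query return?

585

bin=E60: ✓ → 152
bin=E63: ✓ → 95
bin=E14: ✗
bin=E49: ✓ → 183
bin=E50: ✗
bin=E81: ✗
bin=E24: ✓ → 125
bin=E31: ✗
bin=E72: ✗
bin=E57: ✓ → 19
bin=E77: ✓ → 11
b1_sum = 152 + 95 + 183 + 125 + 19 + 11 = 585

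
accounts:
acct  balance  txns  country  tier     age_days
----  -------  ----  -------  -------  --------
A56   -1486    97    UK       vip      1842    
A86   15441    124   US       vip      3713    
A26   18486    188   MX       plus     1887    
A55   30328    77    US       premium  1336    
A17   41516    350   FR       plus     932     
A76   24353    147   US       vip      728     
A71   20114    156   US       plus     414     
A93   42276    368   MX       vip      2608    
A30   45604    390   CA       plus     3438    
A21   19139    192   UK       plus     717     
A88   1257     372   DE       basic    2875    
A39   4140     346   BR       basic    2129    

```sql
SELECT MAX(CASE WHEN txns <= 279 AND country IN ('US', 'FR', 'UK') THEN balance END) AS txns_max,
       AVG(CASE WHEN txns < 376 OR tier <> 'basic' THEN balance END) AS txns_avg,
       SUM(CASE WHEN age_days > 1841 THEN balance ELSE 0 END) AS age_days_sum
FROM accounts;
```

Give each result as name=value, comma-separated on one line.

txns_max=30328, txns_avg=21764, age_days_sum=125718

[txns_max: txns <= 279 AND country IN ('US', 'FR', 'UK')]
acct=A56: ✓ → -1486
acct=A86: ✓ → 15441
acct=A26: ✗
acct=A55: ✓ → 30328
acct=A17: ✗
acct=A76: ✓ → 24353
acct=A71: ✓ → 20114
acct=A93: ✗
acct=A30: ✗
acct=A21: ✓ → 19139
acct=A88: ✗
acct=A39: ✗
txns_max = MAX(-1486, 15441, 30328, 24353, 20114, 19139) = 30328
—
[txns_avg: txns < 376 OR tier <> 'basic']
acct=A56: ✓ → -1486
acct=A86: ✓ → 15441
acct=A26: ✓ → 18486
acct=A55: ✓ → 30328
acct=A17: ✓ → 41516
acct=A76: ✓ → 24353
acct=A71: ✓ → 20114
acct=A93: ✓ → 42276
acct=A30: ✓ → 45604
acct=A21: ✓ → 19139
acct=A88: ✓ → 1257
acct=A39: ✓ → 4140
txns_avg = (-1486 + 15441 + 18486 + 30328 + 41516 + 24353 + 20114 + 42276 + 45604 + 19139 + 1257 + 4140) / 12 = 21764
—
[age_days_sum: age_days > 1841]
acct=A56: ✓ → -1486
acct=A86: ✓ → 15441
acct=A26: ✓ → 18486
acct=A55: ✗
acct=A17: ✗
acct=A76: ✗
acct=A71: ✗
acct=A93: ✓ → 42276
acct=A30: ✓ → 45604
acct=A21: ✗
acct=A88: ✓ → 1257
acct=A39: ✓ → 4140
age_days_sum = -1486 + 15441 + 18486 + 42276 + 45604 + 1257 + 4140 = 125718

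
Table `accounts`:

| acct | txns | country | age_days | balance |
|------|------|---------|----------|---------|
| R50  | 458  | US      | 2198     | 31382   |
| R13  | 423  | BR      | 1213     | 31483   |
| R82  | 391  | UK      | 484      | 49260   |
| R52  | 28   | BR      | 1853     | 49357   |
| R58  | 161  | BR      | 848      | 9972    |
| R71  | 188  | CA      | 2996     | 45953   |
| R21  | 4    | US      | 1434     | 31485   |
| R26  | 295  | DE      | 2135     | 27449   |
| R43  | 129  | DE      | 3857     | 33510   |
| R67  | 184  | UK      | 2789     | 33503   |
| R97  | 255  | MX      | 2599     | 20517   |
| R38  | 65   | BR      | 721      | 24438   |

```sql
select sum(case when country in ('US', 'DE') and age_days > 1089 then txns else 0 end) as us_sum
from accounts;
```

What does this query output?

886

acct=R50: ✓ → 458
acct=R13: ✗
acct=R82: ✗
acct=R52: ✗
acct=R58: ✗
acct=R71: ✗
acct=R21: ✓ → 4
acct=R26: ✓ → 295
acct=R43: ✓ → 129
acct=R67: ✗
acct=R97: ✗
acct=R38: ✗
us_sum = 458 + 4 + 295 + 129 = 886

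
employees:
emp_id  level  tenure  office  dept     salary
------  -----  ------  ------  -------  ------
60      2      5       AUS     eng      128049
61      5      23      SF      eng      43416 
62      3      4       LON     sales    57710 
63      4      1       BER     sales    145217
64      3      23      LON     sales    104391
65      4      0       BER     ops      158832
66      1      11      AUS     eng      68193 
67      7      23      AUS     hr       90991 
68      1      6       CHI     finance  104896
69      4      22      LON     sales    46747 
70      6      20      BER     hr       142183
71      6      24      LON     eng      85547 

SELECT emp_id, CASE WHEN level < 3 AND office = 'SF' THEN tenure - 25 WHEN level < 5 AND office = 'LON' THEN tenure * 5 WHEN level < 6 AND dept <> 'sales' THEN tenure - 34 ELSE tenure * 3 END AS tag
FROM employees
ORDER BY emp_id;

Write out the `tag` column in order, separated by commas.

emp_id=60: level < 6 AND dept <> 'sales' → -29
emp_id=61: level < 6 AND dept <> 'sales' → -11
emp_id=62: level < 5 AND office = 'LON' → 20
emp_id=63: ELSE → 3
emp_id=64: level < 5 AND office = 'LON' → 115
emp_id=65: level < 6 AND dept <> 'sales' → -34
emp_id=66: level < 6 AND dept <> 'sales' → -23
emp_id=67: ELSE → 69
emp_id=68: level < 6 AND dept <> 'sales' → -28
emp_id=69: level < 5 AND office = 'LON' → 110
emp_id=70: ELSE → 60
emp_id=71: ELSE → 72

-29, -11, 20, 3, 115, -34, -23, 69, -28, 110, 60, 72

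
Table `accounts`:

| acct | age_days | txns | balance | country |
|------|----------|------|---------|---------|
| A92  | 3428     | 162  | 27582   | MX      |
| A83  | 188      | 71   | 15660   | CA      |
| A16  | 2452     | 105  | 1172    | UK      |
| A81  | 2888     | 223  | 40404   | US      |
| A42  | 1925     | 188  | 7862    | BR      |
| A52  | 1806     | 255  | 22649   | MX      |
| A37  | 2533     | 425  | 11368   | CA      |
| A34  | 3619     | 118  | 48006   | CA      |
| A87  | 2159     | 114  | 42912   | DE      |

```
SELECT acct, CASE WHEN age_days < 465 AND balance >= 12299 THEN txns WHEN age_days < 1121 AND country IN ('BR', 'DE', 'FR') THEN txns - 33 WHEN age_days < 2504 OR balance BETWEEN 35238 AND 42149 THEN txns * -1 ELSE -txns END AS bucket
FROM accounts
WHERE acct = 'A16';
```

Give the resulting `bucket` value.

acct = A16: age_days=2452, txns=105, balance=1172, country=UK.
age_days < 465 AND balance >= 12299 → false
age_days < 1121 AND country IN ('BR', 'DE', 'FR') → false
age_days < 2504 OR balance BETWEEN 35238 AND 42149 → true → -105

-105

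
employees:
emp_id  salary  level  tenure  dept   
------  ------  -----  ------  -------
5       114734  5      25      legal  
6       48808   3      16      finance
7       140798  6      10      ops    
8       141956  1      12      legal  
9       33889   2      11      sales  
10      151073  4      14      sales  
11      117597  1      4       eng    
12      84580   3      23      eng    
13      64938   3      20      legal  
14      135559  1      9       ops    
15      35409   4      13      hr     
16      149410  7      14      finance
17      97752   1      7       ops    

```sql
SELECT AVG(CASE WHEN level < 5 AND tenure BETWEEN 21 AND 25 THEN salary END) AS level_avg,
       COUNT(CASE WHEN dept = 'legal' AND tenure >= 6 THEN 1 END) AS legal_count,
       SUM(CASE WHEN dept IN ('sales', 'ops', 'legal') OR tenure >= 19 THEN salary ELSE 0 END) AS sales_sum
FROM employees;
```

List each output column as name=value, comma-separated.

level_avg=84580, legal_count=3, sales_sum=965279

[level_avg: level < 5 AND tenure BETWEEN 21 AND 25]
emp_id=5: ✗
emp_id=6: ✗
emp_id=7: ✗
emp_id=8: ✗
emp_id=9: ✗
emp_id=10: ✗
emp_id=11: ✗
emp_id=12: ✓ → 84580
emp_id=13: ✗
emp_id=14: ✗
emp_id=15: ✗
emp_id=16: ✗
emp_id=17: ✗
level_avg = 84580
—
[legal_count: dept = 'legal' AND tenure >= 6]
emp_id=5: ✓ → 1
emp_id=6: ✗
emp_id=7: ✗
emp_id=8: ✓ → 1
emp_id=9: ✗
emp_id=10: ✗
emp_id=11: ✗
emp_id=12: ✗
emp_id=13: ✓ → 1
emp_id=14: ✗
emp_id=15: ✗
emp_id=16: ✗
emp_id=17: ✗
legal_count = COUNT(1, 1, 1) = 3
—
[sales_sum: dept IN ('sales', 'ops', 'legal') OR tenure >= 19]
emp_id=5: ✓ → 114734
emp_id=6: ✗
emp_id=7: ✓ → 140798
emp_id=8: ✓ → 141956
emp_id=9: ✓ → 33889
emp_id=10: ✓ → 151073
emp_id=11: ✗
emp_id=12: ✓ → 84580
emp_id=13: ✓ → 64938
emp_id=14: ✓ → 135559
emp_id=15: ✗
emp_id=16: ✗
emp_id=17: ✓ → 97752
sales_sum = 114734 + 140798 + 141956 + 33889 + 151073 + 84580 + 64938 + 135559 + 97752 = 965279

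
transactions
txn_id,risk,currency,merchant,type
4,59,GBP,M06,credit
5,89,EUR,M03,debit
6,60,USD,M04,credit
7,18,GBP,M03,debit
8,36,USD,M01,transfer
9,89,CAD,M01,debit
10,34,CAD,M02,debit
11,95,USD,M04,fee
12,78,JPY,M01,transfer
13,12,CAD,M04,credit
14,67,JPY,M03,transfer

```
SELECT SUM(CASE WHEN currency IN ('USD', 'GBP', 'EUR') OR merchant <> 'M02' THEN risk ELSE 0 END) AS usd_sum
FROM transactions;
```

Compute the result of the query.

603

txn_id=4: ✓ → 59
txn_id=5: ✓ → 89
txn_id=6: ✓ → 60
txn_id=7: ✓ → 18
txn_id=8: ✓ → 36
txn_id=9: ✓ → 89
txn_id=10: ✗
txn_id=11: ✓ → 95
txn_id=12: ✓ → 78
txn_id=13: ✓ → 12
txn_id=14: ✓ → 67
usd_sum = 59 + 89 + 60 + 18 + 36 + 89 + 95 + 78 + 12 + 67 = 603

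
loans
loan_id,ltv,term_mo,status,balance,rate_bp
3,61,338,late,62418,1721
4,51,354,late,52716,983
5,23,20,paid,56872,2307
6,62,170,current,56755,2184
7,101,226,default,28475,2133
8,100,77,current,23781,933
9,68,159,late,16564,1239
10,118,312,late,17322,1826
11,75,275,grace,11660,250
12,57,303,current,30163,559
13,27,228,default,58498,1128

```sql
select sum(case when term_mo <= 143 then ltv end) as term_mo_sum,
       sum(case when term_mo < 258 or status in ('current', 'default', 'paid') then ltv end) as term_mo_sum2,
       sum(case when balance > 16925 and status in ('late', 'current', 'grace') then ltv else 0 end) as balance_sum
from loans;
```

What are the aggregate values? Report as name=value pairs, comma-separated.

[term_mo_sum: term_mo <= 143]
loan_id=3: ✗
loan_id=4: ✗
loan_id=5: ✓ → 23
loan_id=6: ✗
loan_id=7: ✗
loan_id=8: ✓ → 100
loan_id=9: ✗
loan_id=10: ✗
loan_id=11: ✗
loan_id=12: ✗
loan_id=13: ✗
term_mo_sum = 23 + 100 = 123
—
[term_mo_sum2: term_mo < 258 or status in ('current', 'default', 'paid')]
loan_id=3: ✗
loan_id=4: ✗
loan_id=5: ✓ → 23
loan_id=6: ✓ → 62
loan_id=7: ✓ → 101
loan_id=8: ✓ → 100
loan_id=9: ✓ → 68
loan_id=10: ✗
loan_id=11: ✗
loan_id=12: ✓ → 57
loan_id=13: ✓ → 27
term_mo_sum2 = 23 + 62 + 101 + 100 + 68 + 57 + 27 = 438
—
[balance_sum: balance > 16925 and status in ('late', 'current', 'grace')]
loan_id=3: ✓ → 61
loan_id=4: ✓ → 51
loan_id=5: ✗
loan_id=6: ✓ → 62
loan_id=7: ✗
loan_id=8: ✓ → 100
loan_id=9: ✗
loan_id=10: ✓ → 118
loan_id=11: ✗
loan_id=12: ✓ → 57
loan_id=13: ✗
balance_sum = 61 + 51 + 62 + 100 + 118 + 57 = 449

term_mo_sum=123, term_mo_sum2=438, balance_sum=449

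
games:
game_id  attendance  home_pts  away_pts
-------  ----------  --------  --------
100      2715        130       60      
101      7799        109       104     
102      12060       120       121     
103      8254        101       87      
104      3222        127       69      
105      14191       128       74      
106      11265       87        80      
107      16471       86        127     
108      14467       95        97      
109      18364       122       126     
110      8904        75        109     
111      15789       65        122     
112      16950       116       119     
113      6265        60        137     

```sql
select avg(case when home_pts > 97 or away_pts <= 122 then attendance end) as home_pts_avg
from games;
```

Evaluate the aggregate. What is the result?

11165

game_id=100: ✓ → 2715
game_id=101: ✓ → 7799
game_id=102: ✓ → 12060
game_id=103: ✓ → 8254
game_id=104: ✓ → 3222
game_id=105: ✓ → 14191
game_id=106: ✓ → 11265
game_id=107: ✗
game_id=108: ✓ → 14467
game_id=109: ✓ → 18364
game_id=110: ✓ → 8904
game_id=111: ✓ → 15789
game_id=112: ✓ → 16950
game_id=113: ✗
home_pts_avg = (2715 + 7799 + 12060 + 8254 + 3222 + 14191 + 11265 + 14467 + 18364 + 8904 + 15789 + 16950) / 12 = 11165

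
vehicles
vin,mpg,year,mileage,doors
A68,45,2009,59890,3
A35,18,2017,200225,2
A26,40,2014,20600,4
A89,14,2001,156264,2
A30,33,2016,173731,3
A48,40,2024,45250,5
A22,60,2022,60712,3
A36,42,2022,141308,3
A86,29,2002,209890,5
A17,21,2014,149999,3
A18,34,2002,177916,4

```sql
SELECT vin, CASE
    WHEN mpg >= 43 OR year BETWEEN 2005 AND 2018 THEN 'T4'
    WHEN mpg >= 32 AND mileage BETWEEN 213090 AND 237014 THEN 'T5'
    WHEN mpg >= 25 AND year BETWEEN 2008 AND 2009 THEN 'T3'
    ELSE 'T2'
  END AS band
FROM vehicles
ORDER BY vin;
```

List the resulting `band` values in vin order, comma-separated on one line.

T4, T2, T4, T4, T4, T4, T2, T2, T4, T2, T2

vin=A17: mpg >= 43 OR year BETWEEN 2005 AND 2018 → T4
vin=A18: ELSE → T2
vin=A22: mpg >= 43 OR year BETWEEN 2005 AND 2018 → T4
vin=A26: mpg >= 43 OR year BETWEEN 2005 AND 2018 → T4
vin=A30: mpg >= 43 OR year BETWEEN 2005 AND 2018 → T4
vin=A35: mpg >= 43 OR year BETWEEN 2005 AND 2018 → T4
vin=A36: ELSE → T2
vin=A48: ELSE → T2
vin=A68: mpg >= 43 OR year BETWEEN 2005 AND 2018 → T4
vin=A86: ELSE → T2
vin=A89: ELSE → T2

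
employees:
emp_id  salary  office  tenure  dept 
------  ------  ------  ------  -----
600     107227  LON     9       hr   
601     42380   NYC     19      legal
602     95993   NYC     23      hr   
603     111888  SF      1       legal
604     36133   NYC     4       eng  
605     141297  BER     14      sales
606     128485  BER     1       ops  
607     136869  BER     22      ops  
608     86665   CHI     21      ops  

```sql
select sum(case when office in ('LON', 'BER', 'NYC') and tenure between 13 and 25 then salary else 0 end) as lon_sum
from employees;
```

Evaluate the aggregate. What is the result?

416539

emp_id=600: ✗
emp_id=601: ✓ → 42380
emp_id=602: ✓ → 95993
emp_id=603: ✗
emp_id=604: ✗
emp_id=605: ✓ → 141297
emp_id=606: ✗
emp_id=607: ✓ → 136869
emp_id=608: ✗
lon_sum = 42380 + 95993 + 141297 + 136869 = 416539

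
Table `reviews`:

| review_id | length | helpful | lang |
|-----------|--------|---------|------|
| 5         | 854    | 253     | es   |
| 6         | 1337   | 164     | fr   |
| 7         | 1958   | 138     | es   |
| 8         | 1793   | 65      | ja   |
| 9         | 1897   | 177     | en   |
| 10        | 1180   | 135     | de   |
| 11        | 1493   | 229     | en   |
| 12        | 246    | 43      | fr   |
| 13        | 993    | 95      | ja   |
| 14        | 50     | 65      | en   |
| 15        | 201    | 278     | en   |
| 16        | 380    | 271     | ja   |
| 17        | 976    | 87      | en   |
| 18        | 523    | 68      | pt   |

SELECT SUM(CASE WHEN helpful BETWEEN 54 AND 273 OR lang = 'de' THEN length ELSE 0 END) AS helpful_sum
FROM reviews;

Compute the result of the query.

review_id=5: ✓ → 854
review_id=6: ✓ → 1337
review_id=7: ✓ → 1958
review_id=8: ✓ → 1793
review_id=9: ✓ → 1897
review_id=10: ✓ → 1180
review_id=11: ✓ → 1493
review_id=12: ✗
review_id=13: ✓ → 993
review_id=14: ✓ → 50
review_id=15: ✗
review_id=16: ✓ → 380
review_id=17: ✓ → 976
review_id=18: ✓ → 523
helpful_sum = 854 + 1337 + 1958 + 1793 + 1897 + 1180 + 1493 + 993 + 50 + 380 + 976 + 523 = 13434

13434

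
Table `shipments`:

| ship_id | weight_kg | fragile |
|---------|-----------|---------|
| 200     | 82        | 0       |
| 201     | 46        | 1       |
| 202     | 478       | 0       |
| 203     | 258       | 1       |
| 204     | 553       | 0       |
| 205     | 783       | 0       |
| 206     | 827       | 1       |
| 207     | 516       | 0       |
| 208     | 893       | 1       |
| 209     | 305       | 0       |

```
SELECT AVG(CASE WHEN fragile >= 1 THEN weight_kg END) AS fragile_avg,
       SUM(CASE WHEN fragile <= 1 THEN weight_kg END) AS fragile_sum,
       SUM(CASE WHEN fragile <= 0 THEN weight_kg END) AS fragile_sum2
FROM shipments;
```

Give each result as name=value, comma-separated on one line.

fragile_avg=506, fragile_sum=4741, fragile_sum2=2717

[fragile_avg: fragile >= 1]
ship_id=200: ✗
ship_id=201: ✓ → 46
ship_id=202: ✗
ship_id=203: ✓ → 258
ship_id=204: ✗
ship_id=205: ✗
ship_id=206: ✓ → 827
ship_id=207: ✗
ship_id=208: ✓ → 893
ship_id=209: ✗
fragile_avg = (46 + 258 + 827 + 893) / 4 = 506
—
[fragile_sum: fragile <= 1]
ship_id=200: ✓ → 82
ship_id=201: ✓ → 46
ship_id=202: ✓ → 478
ship_id=203: ✓ → 258
ship_id=204: ✓ → 553
ship_id=205: ✓ → 783
ship_id=206: ✓ → 827
ship_id=207: ✓ → 516
ship_id=208: ✓ → 893
ship_id=209: ✓ → 305
fragile_sum = 82 + 46 + 478 + 258 + 553 + 783 + 827 + 516 + 893 + 305 = 4741
—
[fragile_sum2: fragile <= 0]
ship_id=200: ✓ → 82
ship_id=201: ✗
ship_id=202: ✓ → 478
ship_id=203: ✗
ship_id=204: ✓ → 553
ship_id=205: ✓ → 783
ship_id=206: ✗
ship_id=207: ✓ → 516
ship_id=208: ✗
ship_id=209: ✓ → 305
fragile_sum2 = 82 + 478 + 553 + 783 + 516 + 305 = 2717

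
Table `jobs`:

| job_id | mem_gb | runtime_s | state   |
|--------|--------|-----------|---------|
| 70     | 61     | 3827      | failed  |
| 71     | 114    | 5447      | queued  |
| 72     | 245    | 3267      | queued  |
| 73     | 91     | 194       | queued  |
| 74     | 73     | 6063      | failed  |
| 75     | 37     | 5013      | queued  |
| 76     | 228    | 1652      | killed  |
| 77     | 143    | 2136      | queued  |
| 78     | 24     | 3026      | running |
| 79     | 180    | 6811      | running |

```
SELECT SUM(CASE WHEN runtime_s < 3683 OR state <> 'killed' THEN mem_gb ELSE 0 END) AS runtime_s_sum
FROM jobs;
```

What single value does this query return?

1196

job_id=70: ✓ → 61
job_id=71: ✓ → 114
job_id=72: ✓ → 245
job_id=73: ✓ → 91
job_id=74: ✓ → 73
job_id=75: ✓ → 37
job_id=76: ✓ → 228
job_id=77: ✓ → 143
job_id=78: ✓ → 24
job_id=79: ✓ → 180
runtime_s_sum = 61 + 114 + 245 + 91 + 73 + 37 + 228 + 143 + 24 + 180 = 1196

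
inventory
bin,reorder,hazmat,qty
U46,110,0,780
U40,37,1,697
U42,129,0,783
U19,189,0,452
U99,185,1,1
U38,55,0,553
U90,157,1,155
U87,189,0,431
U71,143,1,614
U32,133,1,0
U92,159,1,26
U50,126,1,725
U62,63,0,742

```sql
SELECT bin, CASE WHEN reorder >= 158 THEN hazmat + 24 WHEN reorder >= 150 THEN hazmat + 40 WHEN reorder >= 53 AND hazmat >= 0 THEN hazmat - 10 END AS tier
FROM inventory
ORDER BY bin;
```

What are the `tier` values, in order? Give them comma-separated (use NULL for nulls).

24, -9, -10, NULL, -10, -10, -9, -10, -9, 24, 41, 25, 25

bin=U19: reorder >= 158 → 24
bin=U32: reorder >= 53 AND hazmat >= 0 → -9
bin=U38: reorder >= 53 AND hazmat >= 0 → -10
bin=U40: (no match → NULL) → NULL
bin=U42: reorder >= 53 AND hazmat >= 0 → -10
bin=U46: reorder >= 53 AND hazmat >= 0 → -10
bin=U50: reorder >= 53 AND hazmat >= 0 → -9
bin=U62: reorder >= 53 AND hazmat >= 0 → -10
bin=U71: reorder >= 53 AND hazmat >= 0 → -9
bin=U87: reorder >= 158 → 24
bin=U90: reorder >= 150 → 41
bin=U92: reorder >= 158 → 25
bin=U99: reorder >= 158 → 25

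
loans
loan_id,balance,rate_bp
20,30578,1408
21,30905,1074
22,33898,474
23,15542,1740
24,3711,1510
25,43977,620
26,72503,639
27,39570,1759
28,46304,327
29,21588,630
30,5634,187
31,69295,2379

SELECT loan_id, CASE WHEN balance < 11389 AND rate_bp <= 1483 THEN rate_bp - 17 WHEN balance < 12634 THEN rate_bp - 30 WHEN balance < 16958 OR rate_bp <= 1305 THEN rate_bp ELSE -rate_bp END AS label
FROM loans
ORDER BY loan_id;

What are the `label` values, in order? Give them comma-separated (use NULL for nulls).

loan_id=20: ELSE → -1408
loan_id=21: balance < 16958 OR rate_bp <= 1305 → 1074
loan_id=22: balance < 16958 OR rate_bp <= 1305 → 474
loan_id=23: balance < 16958 OR rate_bp <= 1305 → 1740
loan_id=24: balance < 12634 → 1480
loan_id=25: balance < 16958 OR rate_bp <= 1305 → 620
loan_id=26: balance < 16958 OR rate_bp <= 1305 → 639
loan_id=27: ELSE → -1759
loan_id=28: balance < 16958 OR rate_bp <= 1305 → 327
loan_id=29: balance < 16958 OR rate_bp <= 1305 → 630
loan_id=30: balance < 11389 AND rate_bp <= 1483 → 170
loan_id=31: ELSE → -2379

-1408, 1074, 474, 1740, 1480, 620, 639, -1759, 327, 630, 170, -2379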